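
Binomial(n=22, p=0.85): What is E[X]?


E[X] = n*p = 22 * 0.85 = 18.7

18.7


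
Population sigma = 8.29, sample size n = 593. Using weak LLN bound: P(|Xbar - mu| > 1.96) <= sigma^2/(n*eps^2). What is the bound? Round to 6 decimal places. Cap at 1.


bound = min(1, sigma^2/(n*eps^2))
sigma^2 = 8.29^2 = 68.7241
n*eps^2 = 593 * 1.96^2 = 593 * 3.8416 = 2278.0688
sigma^2/(n*eps^2) = 68.7241 / 2278.0688 ≈ 0.03016770

0.030168


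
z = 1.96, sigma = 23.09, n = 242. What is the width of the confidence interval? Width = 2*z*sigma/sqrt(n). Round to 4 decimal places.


width = 2*z*sigma/sqrt(n)
2*z*sigma = 2 * 1.96 * 23.09 = 90.5128
sqrt(242) ≈ 15.556349
width = 90.5128 / 15.556349 ≈ 5.818383

5.8184


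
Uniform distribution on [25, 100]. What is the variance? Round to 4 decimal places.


Var = (b-a)^2 / 12
(b-a)^2 = (100 - 25)^2 = 5625
Var = 5625/12 = 468.75

468.7500


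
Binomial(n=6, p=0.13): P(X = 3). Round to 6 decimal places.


P = C(n,k) * p^k * (1-p)^(n-k)
C(6,3) = 20
p^k = 0.13^3 = 0.002197
(1-p)^(n-k) = 0.87^3 = 0.658503
P = 20 * 0.002197 * 0.658503 ≈ 0.028935

0.028935


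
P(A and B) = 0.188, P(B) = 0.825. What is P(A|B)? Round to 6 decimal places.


P(A|B) = P(A and B) / P(B) = 0.188 / 0.825 = 188/825 ≈ 0.22787879

0.227879


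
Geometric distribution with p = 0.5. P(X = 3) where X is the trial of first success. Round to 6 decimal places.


P = (1-p)^(k-1) * p
(1-p)^(k-1) = 0.5^2 = 0.25
P = 0.25 * 0.5 = 0.125

0.125000


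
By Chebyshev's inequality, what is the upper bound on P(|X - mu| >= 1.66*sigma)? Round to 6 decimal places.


P <= 1/k^2
k^2 = 1.66^2 = 2.7556
1/k^2 = 1 / 2.7556 = 2500/6889 ≈ 0.36289737

0.362897


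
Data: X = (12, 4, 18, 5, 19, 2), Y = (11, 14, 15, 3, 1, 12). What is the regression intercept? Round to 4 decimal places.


a = ybar - b*xbar, where b = sum((xi-xbar)(yi-ybar)) / sum((xi-xbar)^2)
n = 6, xbar = 60/6 = 10, ybar = 56/6 = 28/3 ≈ 9.333333
Sxy = sum((xi-xbar)(yi-ybar)) = -44
Sxx = sum((xi-xbar)^2) = 274
b = Sxy / Sxx = -22/137 ≈ -0.160584
a = 9.333333 - (-0.160584) * 10 = 4496/411 ≈ 10.939173

10.9392


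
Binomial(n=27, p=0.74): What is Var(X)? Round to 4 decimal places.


Var = n*p*(1-p) = 27 * 0.74 * 0.26 = 5.1948

5.1948


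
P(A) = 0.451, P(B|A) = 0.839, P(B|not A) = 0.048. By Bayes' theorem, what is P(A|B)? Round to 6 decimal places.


P(A|B) = P(B|A)*P(A) / P(B), P(B) = P(B|A)*P(A) + P(B|not A)*P(not A)
P(B|A)*P(A) = 0.839 * 0.451 = 0.378389
P(B|not A)*P(not A) = 0.048 * 0.549 = 0.026352
P(B) = 0.378389 + 0.026352 = 0.404741
P(A|B) = 0.378389 / 0.404741 ≈ 0.93489170

0.934892


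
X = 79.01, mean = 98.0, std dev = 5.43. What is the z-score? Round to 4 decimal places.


z = (X - mu) / sigma
X - mu = 79.01 - 98.0 = -18.99
z = -18.99 / 5.43 = -633/181 ≈ -3.497238

-3.4972


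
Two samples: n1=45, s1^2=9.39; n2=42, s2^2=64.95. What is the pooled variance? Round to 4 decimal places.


sp^2 = ((n1-1)*s1^2 + (n2-1)*s2^2)/(n1+n2-2)
(n1-1)*s1^2 = 44 * 9.39 = 413.16
(n2-1)*s2^2 = 41 * 64.95 = 2662.95
numerator = 413.16 + 2662.95 = 3076.11
n1+n2-2 = 85
sp^2 = 3076.11 / 85 = 307611/8500 ≈ 36.189529

36.1895


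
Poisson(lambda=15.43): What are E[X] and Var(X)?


E[X] = Var(X) = lambda = 15.43

15.43, 15.43


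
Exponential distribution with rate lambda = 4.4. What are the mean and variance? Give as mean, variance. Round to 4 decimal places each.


mean = 1/lam, var = 1/lam^2
mean = 1 / 4.4 = 5/22 ≈ 0.227273
lam^2 = 4.4^2 = 19.36
var = 1 / 19.36 = 25/484 ≈ 0.051653

0.2273, 0.0517


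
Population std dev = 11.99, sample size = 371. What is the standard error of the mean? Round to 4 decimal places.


SE = sigma / sqrt(n)
sqrt(371) ≈ 19.261360
SE = 11.99 / 19.261360 ≈ 0.622490

0.6225


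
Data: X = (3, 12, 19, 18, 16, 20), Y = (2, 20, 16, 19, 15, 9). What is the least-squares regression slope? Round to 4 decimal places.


b = sum((xi-xbar)(yi-ybar)) / sum((xi-xbar)^2)
n = 6, xbar = 88/6 = 44/3 ≈ 14.666667, ybar = 81/6 = 13.5
Sxy = sum((xi-xbar)(yi-ybar)) = 124
Sxx = sum((xi-xbar)^2) = 610/3 ≈ 203.333333
b = Sxy / Sxx = 186/305 ≈ 0.609836

0.6098


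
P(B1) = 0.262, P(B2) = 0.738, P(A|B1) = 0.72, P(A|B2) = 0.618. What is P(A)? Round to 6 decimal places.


P(A) = P(A|B1)*P(B1) + P(A|B2)*P(B2)
P(A|B1)*P(B1) = 0.72 * 0.262 = 0.18864
P(A|B2)*P(B2) = 0.618 * 0.738 = 0.456084
P(A) = 0.18864 + 0.456084 = 0.644724

0.644724


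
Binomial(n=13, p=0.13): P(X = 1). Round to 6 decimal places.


P = C(n,k) * p^k * (1-p)^(n-k)
C(13,1) = 13
p^k = 0.13^1 = 0.13
(1-p)^(n-k) = 0.87^12 ≈ 0.1880317
P = 13 * 0.13 * 0.1880317 ≈ 0.317774

0.317774


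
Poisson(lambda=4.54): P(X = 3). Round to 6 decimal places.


P = e^(-lam) * lam^k / k!
e^(-4.54) ≈ 0.01067341
lam^k = 4.54^3 = 93.576664
k! = 3! = 6
P = 0.01067341 * 93.576664 / 6 ≈ 0.166464

0.166464


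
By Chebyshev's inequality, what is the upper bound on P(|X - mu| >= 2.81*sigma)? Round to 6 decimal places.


P <= 1/k^2
k^2 = 2.81^2 = 7.8961
1/k^2 = 1 / 7.8961 ≈ 0.12664480

0.126645


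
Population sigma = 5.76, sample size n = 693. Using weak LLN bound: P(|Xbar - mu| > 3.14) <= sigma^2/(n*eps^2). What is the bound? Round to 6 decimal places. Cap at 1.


bound = min(1, sigma^2/(n*eps^2))
sigma^2 = 5.76^2 = 33.1776
n*eps^2 = 693 * 3.14^2 = 693 * 9.8596 = 6832.7028
sigma^2/(n*eps^2) = 33.1776 / 6832.7028 ≈ 0.00485571

0.004856


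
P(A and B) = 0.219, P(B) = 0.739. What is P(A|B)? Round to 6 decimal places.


P(A|B) = P(A and B) / P(B) = 0.219 / 0.739 = 219/739 ≈ 0.29634641

0.296346


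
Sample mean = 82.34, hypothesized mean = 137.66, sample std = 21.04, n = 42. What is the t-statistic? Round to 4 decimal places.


t = (xbar - mu0) / (s/sqrt(n))
xbar - mu0 = 82.34 - 137.66 = -55.32
sqrt(42) ≈ 6.48074070
s/sqrt(n) = 21.04 / 6.48074070 ≈ 3.24654248
t = -55.32 / 3.24654248 ≈ -17.039666

-17.0397


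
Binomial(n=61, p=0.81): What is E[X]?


E[X] = n*p = 61 * 0.81 = 49.41

49.41


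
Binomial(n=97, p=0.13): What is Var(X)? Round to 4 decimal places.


Var = n*p*(1-p) = 97 * 0.13 * 0.87 = 10.9707

10.9707


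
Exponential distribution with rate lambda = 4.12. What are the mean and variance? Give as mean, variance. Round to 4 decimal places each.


mean = 1/lam, var = 1/lam^2
mean = 1 / 4.12 = 25/103 ≈ 0.242718
lam^2 = 4.12^2 = 16.9744
var = 1 / 16.9744 ≈ 0.058912

0.2427, 0.0589


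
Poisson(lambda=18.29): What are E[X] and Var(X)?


E[X] = Var(X) = lambda = 18.29

18.29, 18.29


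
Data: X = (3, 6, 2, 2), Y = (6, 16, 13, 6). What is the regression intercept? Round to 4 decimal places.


a = ybar - b*xbar, where b = sum((xi-xbar)(yi-ybar)) / sum((xi-xbar)^2)
n = 4, xbar = 13/4 = 3.25, ybar = 41/4 = 10.25
Sxy = sum((xi-xbar)(yi-ybar)) = 18.75
Sxx = sum((xi-xbar)^2) = 10.75
b = Sxy / Sxx = 75/43 ≈ 1.744186
a = 10.25 - 1.744186 * 3.25 = 197/43 ≈ 4.581395

4.5814


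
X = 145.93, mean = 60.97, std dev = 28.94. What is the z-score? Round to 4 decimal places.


z = (X - mu) / sigma
X - mu = 145.93 - 60.97 = 84.96
z = 84.96 / 28.94 = 4248/1447 ≈ 2.935729

2.9357


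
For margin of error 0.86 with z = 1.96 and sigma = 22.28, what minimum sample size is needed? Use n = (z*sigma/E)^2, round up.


z*sigma/E = 1.96 * 22.28 / 0.86 = 54586/1075 ≈ 50.777674
(z*sigma/E)^2 ≈ 2578.372219
round up: n = 2579

2579


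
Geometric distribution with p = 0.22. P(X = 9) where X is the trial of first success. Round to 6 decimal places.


P = (1-p)^(k-1) * p
(1-p)^(k-1) = 0.78^8 ≈ 0.1370114
P = 0.1370114 * 0.22 ≈ 0.03014252

0.030143


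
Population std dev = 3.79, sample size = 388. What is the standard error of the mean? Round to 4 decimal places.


SE = sigma / sqrt(n)
sqrt(388) ≈ 19.697716
SE = 3.79 / 19.697716 ≈ 0.192408

0.1924


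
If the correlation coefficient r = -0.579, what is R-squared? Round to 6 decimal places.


R^2 = r^2 = (-0.579)^2 = 0.335241

0.335241


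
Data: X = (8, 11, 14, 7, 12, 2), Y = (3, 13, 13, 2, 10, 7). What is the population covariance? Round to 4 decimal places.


Cov = (1/n)*sum((xi-xbar)(yi-ybar))
n = 6, xbar = 54/6 = 9, ybar = 48/6 = 8
sum((xi-xbar)(yi-ybar)) = 65
Cov = 65 / 6 = 65/6 ≈ 10.833333

10.8333


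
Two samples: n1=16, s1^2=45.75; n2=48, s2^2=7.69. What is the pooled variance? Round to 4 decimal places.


sp^2 = ((n1-1)*s1^2 + (n2-1)*s2^2)/(n1+n2-2)
(n1-1)*s1^2 = 15 * 45.75 = 686.25
(n2-1)*s2^2 = 47 * 7.69 = 361.43
numerator = 686.25 + 361.43 = 1047.68
n1+n2-2 = 62
sp^2 = 1047.68 / 62 = 13096/775 ≈ 16.898065

16.8981


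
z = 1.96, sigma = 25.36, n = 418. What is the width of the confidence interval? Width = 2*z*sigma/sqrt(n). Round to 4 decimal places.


width = 2*z*sigma/sqrt(n)
2*z*sigma = 2 * 1.96 * 25.36 = 99.4112
sqrt(418) ≈ 20.445048
width = 99.4112 / 20.445048 ≈ 4.862361

4.8624


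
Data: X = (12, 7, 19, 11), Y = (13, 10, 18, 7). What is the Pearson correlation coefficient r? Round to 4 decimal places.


r = sum((xi-xbar)(yi-ybar)) / sqrt(sum((xi-xbar)^2) * sum((yi-ybar)^2))
n = 4, xbar = 49/4 = 12.25, ybar = 48/4 = 12
Sxy = sum((xi-xbar)(yi-ybar)) = 57
Sxx = sum((xi-xbar)^2) = 74.75
Syy = sum((yi-ybar)^2) = 66
sqrt(Sxx*Syy) ≈ 70.238878
r = Sxy / sqrt(Sxx*Syy) = 57 / 70.238878 ≈ 0.811516

0.8115


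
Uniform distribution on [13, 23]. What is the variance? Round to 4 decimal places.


Var = (b-a)^2 / 12
(b-a)^2 = (23 - 13)^2 = 100
Var = 100/12 ≈ 8.333333

8.3333


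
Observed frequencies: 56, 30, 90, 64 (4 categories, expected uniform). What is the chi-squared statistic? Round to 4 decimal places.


chi2 = sum((O-E)^2/E), E = total/4
total = 240, E = 240/4 = 60
(56 - 60)^2 / 60 = 16 / 60 = 4/15 ≈ 0.266667
(30 - 60)^2 / 60 = 900 / 60 = 15
(90 - 60)^2 / 60 = 900 / 60 = 15
(64 - 60)^2 / 60 = 16 / 60 = 4/15 ≈ 0.266667
chi2 = 458/15 ≈ 30.533333

30.5333


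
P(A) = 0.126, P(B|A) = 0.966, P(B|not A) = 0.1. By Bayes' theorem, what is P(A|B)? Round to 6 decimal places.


P(A|B) = P(B|A)*P(A) / P(B), P(B) = P(B|A)*P(A) + P(B|not A)*P(not A)
P(B|A)*P(A) = 0.966 * 0.126 = 0.121716
P(B|not A)*P(not A) = 0.1 * 0.874 = 0.0874
P(B) = 0.121716 + 0.0874 = 0.209116
P(A|B) = 0.121716 / 0.209116 = 1323/2273 ≈ 0.58205015

0.582050


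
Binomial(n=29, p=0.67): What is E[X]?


E[X] = n*p = 29 * 0.67 = 19.43

19.43


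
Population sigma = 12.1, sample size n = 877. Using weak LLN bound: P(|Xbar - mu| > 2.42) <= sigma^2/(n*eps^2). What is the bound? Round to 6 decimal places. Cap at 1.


bound = min(1, sigma^2/(n*eps^2))
sigma^2 = 12.1^2 = 146.41
n*eps^2 = 877 * 2.42^2 = 877 * 5.8564 = 5136.0628
sigma^2/(n*eps^2) = 146.41 / 5136.0628 = 25/877 ≈ 0.02850627

0.028506


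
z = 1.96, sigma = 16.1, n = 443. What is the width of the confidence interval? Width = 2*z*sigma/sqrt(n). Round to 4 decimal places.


width = 2*z*sigma/sqrt(n)
2*z*sigma = 2 * 1.96 * 16.1 = 63.112
sqrt(443) ≈ 21.047565
width = 63.112 / 21.047565 ≈ 2.998542

2.9985


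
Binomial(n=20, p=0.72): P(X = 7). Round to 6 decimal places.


P = C(n,k) * p^k * (1-p)^(n-k)
C(20,7) = 77520
p^k = 0.72^7 ≈ 0.1003061
(1-p)^(n-k) = 0.28^13 ≈ 0.00000006502111
P = 77520 * 0.1003061 * 0.00000006502111 ≈ 0.000506

0.000506


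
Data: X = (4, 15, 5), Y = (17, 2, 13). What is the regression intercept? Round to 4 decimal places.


a = ybar - b*xbar, where b = sum((xi-xbar)(yi-ybar)) / sum((xi-xbar)^2)
n = 3, xbar = 24/3 = 8, ybar = 32/3 ≈ 10.666667
Sxy = sum((xi-xbar)(yi-ybar)) = -93
Sxx = sum((xi-xbar)^2) = 74
b = Sxy / Sxx = -93/74 ≈ -1.256757
a = 10.666667 - (-1.256757) * 8 = 2300/111 ≈ 20.720721

20.7207


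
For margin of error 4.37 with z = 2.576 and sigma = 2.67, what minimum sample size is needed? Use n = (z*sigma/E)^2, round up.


z*sigma/E = 2.576 * 2.67 / 4.37 = 3738/2375 ≈ 1.573895
(z*sigma/E)^2 ≈ 2.477145
round up: n = 3

3


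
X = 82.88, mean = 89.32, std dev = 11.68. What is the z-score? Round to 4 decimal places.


z = (X - mu) / sigma
X - mu = 82.88 - 89.32 = -6.44
z = -6.44 / 11.68 = -161/292 ≈ -0.551370

-0.5514


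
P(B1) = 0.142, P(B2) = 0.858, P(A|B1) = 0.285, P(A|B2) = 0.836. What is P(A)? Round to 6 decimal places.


P(A) = P(A|B1)*P(B1) + P(A|B2)*P(B2)
P(A|B1)*P(B1) = 0.285 * 0.142 = 0.04047
P(A|B2)*P(B2) = 0.836 * 0.858 = 0.717288
P(A) = 0.04047 + 0.717288 = 0.757758

0.757758


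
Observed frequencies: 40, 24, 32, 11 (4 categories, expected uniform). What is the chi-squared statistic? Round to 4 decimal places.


chi2 = sum((O-E)^2/E), E = total/4
total = 107, E = 107/4 = 26.75
(40 - 26.75)^2 / 26.75 = 175.5625 / 26.75 = 2809/428 ≈ 6.563084
(24 - 26.75)^2 / 26.75 = 7.5625 / 26.75 = 121/428 ≈ 0.282710
(32 - 26.75)^2 / 26.75 = 27.5625 / 26.75 = 441/428 ≈ 1.030374
(11 - 26.75)^2 / 26.75 = 248.0625 / 26.75 = 3969/428 ≈ 9.273364
chi2 = 1835/107 ≈ 17.149533

17.1495


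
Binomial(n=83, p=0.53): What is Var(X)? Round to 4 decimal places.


Var = n*p*(1-p) = 83 * 0.53 * 0.47 = 20.6753

20.6753


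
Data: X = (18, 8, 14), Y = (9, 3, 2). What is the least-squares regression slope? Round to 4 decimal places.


b = sum((xi-xbar)(yi-ybar)) / sum((xi-xbar)^2)
n = 3, xbar = 40/3 ≈ 13.333333, ybar = 14/3 ≈ 4.666667
Sxy = sum((xi-xbar)(yi-ybar)) = 82/3 ≈ 27.333333
Sxx = sum((xi-xbar)^2) = 152/3 ≈ 50.666667
b = Sxy / Sxx = 41/76 ≈ 0.539474

0.5395


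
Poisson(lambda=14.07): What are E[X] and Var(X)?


E[X] = Var(X) = lambda = 14.07

14.07, 14.07


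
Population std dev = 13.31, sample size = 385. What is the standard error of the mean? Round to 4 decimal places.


SE = sigma / sqrt(n)
sqrt(385) ≈ 19.621417
SE = 13.31 / 19.621417 ≈ 0.678340

0.6783


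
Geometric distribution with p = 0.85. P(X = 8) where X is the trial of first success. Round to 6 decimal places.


P = (1-p)^(k-1) * p
(1-p)^(k-1) = 0.15^7 ≈ 0.000001708594
P = 0.000001708594 * 0.85 ≈ 0.000001452305

0.000001


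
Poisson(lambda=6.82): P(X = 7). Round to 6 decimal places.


P = e^(-lam) * lam^k / k!
e^(-6.82) ≈ 0.001091721
lam^k = 6.82^7 ≈ 686263.060273
k! = 7! = 5040
P = 0.001091721 * 686263.060273 / 5040 ≈ 0.148652

0.148652


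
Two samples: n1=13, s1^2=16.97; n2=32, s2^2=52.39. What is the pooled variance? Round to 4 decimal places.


sp^2 = ((n1-1)*s1^2 + (n2-1)*s2^2)/(n1+n2-2)
(n1-1)*s1^2 = 12 * 16.97 = 203.64
(n2-1)*s2^2 = 31 * 52.39 = 1624.09
numerator = 203.64 + 1624.09 = 1827.73
n1+n2-2 = 43
sp^2 = 1827.73 / 43 = 182773/4300 ≈ 42.505349

42.5053


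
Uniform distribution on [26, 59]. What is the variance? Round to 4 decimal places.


Var = (b-a)^2 / 12
(b-a)^2 = (59 - 26)^2 = 1089
Var = 1089/12 = 90.75

90.7500


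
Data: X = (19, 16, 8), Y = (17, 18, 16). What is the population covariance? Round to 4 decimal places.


Cov = (1/n)*sum((xi-xbar)(yi-ybar))
n = 3, xbar = 43/3 ≈ 14.333333, ybar = 51/3 = 17
sum((xi-xbar)(yi-ybar)) = 8
Cov = 8 / 3 = 8/3 ≈ 2.666667

2.6667


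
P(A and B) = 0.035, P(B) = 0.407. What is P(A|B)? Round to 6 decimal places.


P(A|B) = P(A and B) / P(B) = 0.035 / 0.407 = 35/407 ≈ 0.08599509

0.085995


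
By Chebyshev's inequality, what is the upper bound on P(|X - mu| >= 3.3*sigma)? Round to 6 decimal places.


P <= 1/k^2
k^2 = 3.3^2 = 10.89
1/k^2 = 1 / 10.89 = 100/1089 ≈ 0.09182736

0.091827


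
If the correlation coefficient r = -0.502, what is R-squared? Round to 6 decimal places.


R^2 = r^2 = (-0.502)^2 = 0.252004

0.252004


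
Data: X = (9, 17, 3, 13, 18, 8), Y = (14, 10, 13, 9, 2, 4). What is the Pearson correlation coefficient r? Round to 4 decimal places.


r = sum((xi-xbar)(yi-ybar)) / sqrt(sum((xi-xbar)^2) * sum((yi-ybar)^2))
n = 6, xbar = 68/6 = 34/3 ≈ 11.333333, ybar = 52/6 = 26/3 ≈ 8.666667
Sxy = sum((xi-xbar)(yi-ybar)) = -208/3 ≈ -69.333333
Sxx = sum((xi-xbar)^2) = 496/3 ≈ 165.333333
Syy = sum((yi-ybar)^2) = 346/3 ≈ 115.333333
sqrt(Sxx*Syy) ≈ 138.088538
r = Sxy / sqrt(Sxx*Syy) = -69.333333 / 138.088538 ≈ -0.502093

-0.5021


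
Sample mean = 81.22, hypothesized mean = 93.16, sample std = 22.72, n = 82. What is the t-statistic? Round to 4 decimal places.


t = (xbar - mu0) / (s/sqrt(n))
xbar - mu0 = 81.22 - 93.16 = -11.94
sqrt(82) ≈ 9.05538514
s/sqrt(n) = 22.72 / 9.05538514 ≈ 2.50900427
t = -11.94 / 2.50900427 ≈ -4.758860

-4.7589


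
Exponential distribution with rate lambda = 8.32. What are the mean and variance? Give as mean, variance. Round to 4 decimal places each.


mean = 1/lam, var = 1/lam^2
mean = 1 / 8.32 = 25/208 ≈ 0.120192
lam^2 = 8.32^2 = 69.2224
var = 1 / 69.2224 ≈ 0.014446

0.1202, 0.0144


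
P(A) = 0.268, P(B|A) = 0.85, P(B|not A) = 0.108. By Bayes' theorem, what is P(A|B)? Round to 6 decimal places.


P(A|B) = P(B|A)*P(A) / P(B), P(B) = P(B|A)*P(A) + P(B|not A)*P(not A)
P(B|A)*P(A) = 0.85 * 0.268 = 0.2278
P(B|not A)*P(not A) = 0.108 * 0.732 = 0.079056
P(B) = 0.2278 + 0.079056 = 0.306856
P(A|B) = 0.2278 / 0.306856 ≈ 0.74236776

0.742368


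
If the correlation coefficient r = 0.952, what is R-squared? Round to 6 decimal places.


R^2 = r^2 = (0.952)^2 = 0.906304

0.906304


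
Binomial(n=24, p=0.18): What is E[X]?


E[X] = n*p = 24 * 0.18 = 4.32

4.32


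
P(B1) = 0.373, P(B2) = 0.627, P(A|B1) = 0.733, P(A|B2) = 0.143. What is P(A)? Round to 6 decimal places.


P(A) = P(A|B1)*P(B1) + P(A|B2)*P(B2)
P(A|B1)*P(B1) = 0.733 * 0.373 = 0.273409
P(A|B2)*P(B2) = 0.143 * 0.627 = 0.089661
P(A) = 0.273409 + 0.089661 = 0.36307

0.363070


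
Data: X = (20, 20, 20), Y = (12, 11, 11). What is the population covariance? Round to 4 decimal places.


Cov = (1/n)*sum((xi-xbar)(yi-ybar))
n = 3, xbar = 60/3 = 20, ybar = 34/3 ≈ 11.333333
sum((xi-xbar)(yi-ybar)) = 0
Cov = 0 / 3 = 0

0.0000


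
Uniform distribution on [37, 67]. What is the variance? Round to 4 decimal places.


Var = (b-a)^2 / 12
(b-a)^2 = (67 - 37)^2 = 900
Var = 900/12 = 75

75.0000


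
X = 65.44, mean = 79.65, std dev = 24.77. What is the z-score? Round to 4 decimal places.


z = (X - mu) / sigma
X - mu = 65.44 - 79.65 = -14.21
z = -14.21 / 24.77 = -1421/2477 ≈ -0.573678

-0.5737


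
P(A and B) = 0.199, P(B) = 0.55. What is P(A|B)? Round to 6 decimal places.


P(A|B) = P(A and B) / P(B) = 0.199 / 0.55 = 199/550 ≈ 0.36181818

0.361818


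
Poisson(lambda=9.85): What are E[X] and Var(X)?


E[X] = Var(X) = lambda = 9.85

9.85, 9.85


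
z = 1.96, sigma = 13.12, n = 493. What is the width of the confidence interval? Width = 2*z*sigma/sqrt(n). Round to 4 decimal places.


width = 2*z*sigma/sqrt(n)
2*z*sigma = 2 * 1.96 * 13.12 = 51.4304
sqrt(493) ≈ 22.203603
width = 51.4304 / 22.203603 ≈ 2.316309

2.3163


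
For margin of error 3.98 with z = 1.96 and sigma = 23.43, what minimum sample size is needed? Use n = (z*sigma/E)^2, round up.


z*sigma/E = 1.96 * 23.43 / 3.98 = 114807/9950 ≈ 11.538392
(z*sigma/E)^2 ≈ 133.134489
round up: n = 134

134


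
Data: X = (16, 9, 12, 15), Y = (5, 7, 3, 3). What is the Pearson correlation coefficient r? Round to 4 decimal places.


r = sum((xi-xbar)(yi-ybar)) / sqrt(sum((xi-xbar)^2) * sum((yi-ybar)^2))
n = 4, xbar = 52/4 = 13, ybar = 18/4 = 4.5
Sxy = sum((xi-xbar)(yi-ybar)) = -10
Sxx = sum((xi-xbar)^2) = 30
Syy = sum((yi-ybar)^2) = 11
sqrt(Sxx*Syy) ≈ 18.165902
r = Sxy / sqrt(Sxx*Syy) = -10 / 18.165902 ≈ -0.550482

-0.5505


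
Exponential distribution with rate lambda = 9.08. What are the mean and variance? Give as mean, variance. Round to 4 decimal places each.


mean = 1/lam, var = 1/lam^2
mean = 1 / 9.08 = 25/227 ≈ 0.110132
lam^2 = 9.08^2 = 82.4464
var = 1 / 82.4464 ≈ 0.012129

0.1101, 0.0121


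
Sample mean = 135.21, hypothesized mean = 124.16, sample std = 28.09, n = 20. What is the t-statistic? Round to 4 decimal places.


t = (xbar - mu0) / (s/sqrt(n))
xbar - mu0 = 135.21 - 124.16 = 11.05
sqrt(20) ≈ 4.47213595
s/sqrt(n) = 28.09 / 4.47213595 ≈ 6.28111495
t = 11.05 / 6.28111495 ≈ 1.759242

1.7592


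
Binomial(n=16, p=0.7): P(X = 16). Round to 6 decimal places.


P = C(n,k) * p^k * (1-p)^(n-k)
C(16,16) = 1
p^k = 0.7^16 ≈ 0.003323293
(1-p)^(n-k) = 0.3^0 = 1
P = 1 * 0.003323293 * 1 ≈ 0.003323

0.003323


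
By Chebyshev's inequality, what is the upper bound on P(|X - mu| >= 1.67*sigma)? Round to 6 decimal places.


P <= 1/k^2
k^2 = 1.67^2 = 2.7889
1/k^2 = 1 / 2.7889 ≈ 0.35856431

0.358564


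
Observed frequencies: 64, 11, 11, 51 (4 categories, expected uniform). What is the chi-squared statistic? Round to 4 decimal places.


chi2 = sum((O-E)^2/E), E = total/4
total = 137, E = 137/4 = 34.25
(64 - 34.25)^2 / 34.25 = 885.0625 / 34.25 = 14161/548 ≈ 25.841241
(11 - 34.25)^2 / 34.25 = 540.5625 / 34.25 = 8649/548 ≈ 15.782847
(11 - 34.25)^2 / 34.25 = 540.5625 / 34.25 = 8649/548 ≈ 15.782847
(51 - 34.25)^2 / 34.25 = 280.5625 / 34.25 = 4489/548 ≈ 8.191606
chi2 = 8987/137 ≈ 65.598540

65.5985


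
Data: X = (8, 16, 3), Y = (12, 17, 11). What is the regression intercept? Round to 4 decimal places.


a = ybar - b*xbar, where b = sum((xi-xbar)(yi-ybar)) / sum((xi-xbar)^2)
n = 3, xbar = 27/3 = 9, ybar = 40/3 ≈ 13.333333
Sxy = sum((xi-xbar)(yi-ybar)) = 41
Sxx = sum((xi-xbar)^2) = 86
b = Sxy / Sxx = 41/86 ≈ 0.476744
a = 13.333333 - 0.476744 * 9 = 2333/258 ≈ 9.042636

9.0426


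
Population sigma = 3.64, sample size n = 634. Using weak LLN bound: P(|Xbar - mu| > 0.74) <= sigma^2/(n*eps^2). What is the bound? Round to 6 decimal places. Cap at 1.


bound = min(1, sigma^2/(n*eps^2))
sigma^2 = 3.64^2 = 13.2496
n*eps^2 = 634 * 0.74^2 = 634 * 0.5476 = 347.1784
sigma^2/(n*eps^2) = 13.2496 / 347.1784 ≈ 0.03816366

0.038164


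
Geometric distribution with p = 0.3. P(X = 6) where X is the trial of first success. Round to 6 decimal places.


P = (1-p)^(k-1) * p
(1-p)^(k-1) = 0.7^5 = 0.16807
P = 0.16807 * 0.3 = 0.050421

0.050421


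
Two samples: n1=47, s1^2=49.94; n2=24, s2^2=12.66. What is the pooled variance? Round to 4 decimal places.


sp^2 = ((n1-1)*s1^2 + (n2-1)*s2^2)/(n1+n2-2)
(n1-1)*s1^2 = 46 * 49.94 = 2297.24
(n2-1)*s2^2 = 23 * 12.66 = 291.18
numerator = 2297.24 + 291.18 = 2588.42
n1+n2-2 = 69
sp^2 = 2588.42 / 69 = 5627/150 ≈ 37.513333

37.5133


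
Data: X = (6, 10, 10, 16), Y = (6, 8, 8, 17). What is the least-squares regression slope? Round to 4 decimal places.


b = sum((xi-xbar)(yi-ybar)) / sum((xi-xbar)^2)
n = 4, xbar = 42/4 = 10.5, ybar = 39/4 = 9.75
Sxy = sum((xi-xbar)(yi-ybar)) = 58.5
Sxx = sum((xi-xbar)^2) = 51
b = Sxy / Sxx = 39/34 ≈ 1.147059

1.1471


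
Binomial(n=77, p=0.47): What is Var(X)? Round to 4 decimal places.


Var = n*p*(1-p) = 77 * 0.47 * 0.53 = 19.1807

19.1807


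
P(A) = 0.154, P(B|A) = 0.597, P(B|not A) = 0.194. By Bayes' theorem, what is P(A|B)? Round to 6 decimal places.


P(A|B) = P(B|A)*P(A) / P(B), P(B) = P(B|A)*P(A) + P(B|not A)*P(not A)
P(B|A)*P(A) = 0.597 * 0.154 = 0.091938
P(B|not A)*P(not A) = 0.194 * 0.846 = 0.164124
P(B) = 0.091938 + 0.164124 = 0.256062
P(A|B) = 0.091938 / 0.256062 ≈ 0.35904586

0.359046


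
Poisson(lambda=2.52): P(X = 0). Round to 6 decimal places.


P = e^(-lam) * lam^k / k!
e^(-2.52) ≈ 0.08045961
lam^k = 2.52^0 = 1
k! = 0! = 1
P = 0.08045961 * 1 / 1 ≈ 0.080460

0.080460


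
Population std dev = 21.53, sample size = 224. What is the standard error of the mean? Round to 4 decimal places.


SE = sigma / sqrt(n)
sqrt(224) ≈ 14.966630
SE = 21.53 / 14.966630 ≈ 1.438534

1.4385


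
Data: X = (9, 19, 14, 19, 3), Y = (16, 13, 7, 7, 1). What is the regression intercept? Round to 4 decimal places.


a = ybar - b*xbar, where b = sum((xi-xbar)(yi-ybar)) / sum((xi-xbar)^2)
n = 5, xbar = 64/5 = 12.8, ybar = 44/5 = 8.8
Sxy = sum((xi-xbar)(yi-ybar)) = 61.8
Sxx = sum((xi-xbar)^2) = 188.8
b = Sxy / Sxx = 309/944 ≈ 0.327331
a = 8.8 - 0.327331 * 12.8 = 272/59 ≈ 4.610169

4.6102


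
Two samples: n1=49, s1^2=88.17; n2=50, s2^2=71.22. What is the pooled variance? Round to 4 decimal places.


sp^2 = ((n1-1)*s1^2 + (n2-1)*s2^2)/(n1+n2-2)
(n1-1)*s1^2 = 48 * 88.17 = 4232.16
(n2-1)*s2^2 = 49 * 71.22 = 3489.78
numerator = 4232.16 + 3489.78 = 7721.94
n1+n2-2 = 97
sp^2 = 7721.94 / 97 = 386097/4850 ≈ 79.607629

79.6076


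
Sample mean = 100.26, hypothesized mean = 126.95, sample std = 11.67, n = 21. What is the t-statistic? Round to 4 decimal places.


t = (xbar - mu0) / (s/sqrt(n))
xbar - mu0 = 100.26 - 126.95 = -26.69
sqrt(21) ≈ 4.58257569
s/sqrt(n) = 11.67 / 4.58257569 ≈ 2.54660278
t = -26.69 / 2.54660278 ≈ -10.480629

-10.4806


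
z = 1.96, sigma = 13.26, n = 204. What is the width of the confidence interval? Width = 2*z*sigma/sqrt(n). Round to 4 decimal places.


width = 2*z*sigma/sqrt(n)
2*z*sigma = 2 * 1.96 * 13.26 = 51.9792
sqrt(204) ≈ 14.282857
width = 51.9792 / 14.282857 ≈ 3.639272

3.6393


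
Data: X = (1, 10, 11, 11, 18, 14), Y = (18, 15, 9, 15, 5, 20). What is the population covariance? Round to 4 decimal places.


Cov = (1/n)*sum((xi-xbar)(yi-ybar))
n = 6, xbar = 65/6 ≈ 10.833333, ybar = 82/6 = 41/3 ≈ 13.666667
sum((xi-xbar)(yi-ybar)) = -259/3 ≈ -86.333333
Cov = -86.333333 / 6 = -259/18 ≈ -14.388889

-14.3889


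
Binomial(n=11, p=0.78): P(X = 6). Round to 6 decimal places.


P = C(n,k) * p^k * (1-p)^(n-k)
C(11,6) = 462
p^k = 0.78^6 ≈ 0.2251996
(1-p)^(n-k) = 0.22^5 = 0.0005153632
P = 462 * 0.2251996 * 0.0005153632 ≈ 0.053620

0.053620


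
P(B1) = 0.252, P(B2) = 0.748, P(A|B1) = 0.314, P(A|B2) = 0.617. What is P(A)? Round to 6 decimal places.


P(A) = P(A|B1)*P(B1) + P(A|B2)*P(B2)
P(A|B1)*P(B1) = 0.314 * 0.252 = 0.079128
P(A|B2)*P(B2) = 0.617 * 0.748 = 0.461516
P(A) = 0.079128 + 0.461516 = 0.540644

0.540644


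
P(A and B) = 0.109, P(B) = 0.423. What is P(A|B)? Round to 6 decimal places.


P(A|B) = P(A and B) / P(B) = 0.109 / 0.423 = 109/423 ≈ 0.25768322

0.257683


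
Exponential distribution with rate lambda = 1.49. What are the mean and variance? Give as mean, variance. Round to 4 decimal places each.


mean = 1/lam, var = 1/lam^2
mean = 1 / 1.49 = 100/149 ≈ 0.671141
lam^2 = 1.49^2 = 2.2201
var = 1 / 2.2201 ≈ 0.450430

0.6711, 0.4504


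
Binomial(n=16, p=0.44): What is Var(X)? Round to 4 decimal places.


Var = n*p*(1-p) = 16 * 0.44 * 0.56 = 3.9424

3.9424


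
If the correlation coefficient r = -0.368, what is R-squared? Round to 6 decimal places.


R^2 = r^2 = (-0.368)^2 = 0.135424

0.135424


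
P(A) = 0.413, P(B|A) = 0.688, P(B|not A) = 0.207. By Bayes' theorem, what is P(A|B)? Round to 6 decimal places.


P(A|B) = P(B|A)*P(A) / P(B), P(B) = P(B|A)*P(A) + P(B|not A)*P(not A)
P(B|A)*P(A) = 0.688 * 0.413 = 0.284144
P(B|not A)*P(not A) = 0.207 * 0.587 = 0.121509
P(B) = 0.284144 + 0.121509 = 0.405653
P(A|B) = 0.284144 / 0.405653 ≈ 0.70046074

0.700461


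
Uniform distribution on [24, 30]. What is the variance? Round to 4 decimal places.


Var = (b-a)^2 / 12
(b-a)^2 = (30 - 24)^2 = 36
Var = 36/12 = 3

3.0000


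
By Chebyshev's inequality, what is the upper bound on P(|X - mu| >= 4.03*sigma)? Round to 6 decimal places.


P <= 1/k^2
k^2 = 4.03^2 = 16.2409
1/k^2 = 1 / 16.2409 ≈ 0.06157294

0.061573


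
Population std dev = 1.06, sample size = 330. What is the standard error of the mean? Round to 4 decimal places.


SE = sigma / sqrt(n)
sqrt(330) ≈ 18.165902
SE = 1.06 / 18.165902 ≈ 0.058351

0.0584


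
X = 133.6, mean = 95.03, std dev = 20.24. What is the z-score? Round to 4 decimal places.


z = (X - mu) / sigma
X - mu = 133.6 - 95.03 = 38.57
z = 38.57 / 20.24 = 3857/2024 ≈ 1.905632

1.9056


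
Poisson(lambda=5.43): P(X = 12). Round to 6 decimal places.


P = e^(-lam) * lam^k / k!
e^(-5.43) ≈ 0.004383096
lam^k = 5.43^12 ≈ 657049297.151499
k! = 12! = 479001600
P = 0.004383096 * 657049297.151499 / 479001600 ≈ 0.006012

0.006012


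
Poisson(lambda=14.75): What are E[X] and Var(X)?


E[X] = Var(X) = lambda = 14.75

14.75, 14.75


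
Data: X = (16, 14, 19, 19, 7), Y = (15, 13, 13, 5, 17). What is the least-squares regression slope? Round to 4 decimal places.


b = sum((xi-xbar)(yi-ybar)) / sum((xi-xbar)^2)
n = 5, xbar = 75/5 = 15, ybar = 63/5 = 12.6
Sxy = sum((xi-xbar)(yi-ybar)) = -62
Sxx = sum((xi-xbar)^2) = 98
b = Sxy / Sxx = -31/49 ≈ -0.632653

-0.6327


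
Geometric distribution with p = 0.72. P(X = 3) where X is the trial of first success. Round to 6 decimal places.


P = (1-p)^(k-1) * p
(1-p)^(k-1) = 0.28^2 = 0.0784
P = 0.0784 * 0.72 = 0.056448

0.056448


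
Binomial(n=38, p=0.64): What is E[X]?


E[X] = n*p = 38 * 0.64 = 24.32

24.32


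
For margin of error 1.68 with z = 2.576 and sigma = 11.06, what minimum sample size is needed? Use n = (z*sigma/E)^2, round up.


z*sigma/E = 2.576 * 11.06 / 1.68 = 12719/750 ≈ 16.958667
(z*sigma/E)^2 ≈ 287.596375
round up: n = 288

288


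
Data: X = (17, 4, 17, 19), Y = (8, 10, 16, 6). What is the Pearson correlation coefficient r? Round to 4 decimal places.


r = sum((xi-xbar)(yi-ybar)) / sqrt(sum((xi-xbar)^2) * sum((yi-ybar)^2))
n = 4, xbar = 57/4 = 14.25, ybar = 40/4 = 10
Sxy = sum((xi-xbar)(yi-ybar)) = -8
Sxx = sum((xi-xbar)^2) = 142.75
Syy = sum((yi-ybar)^2) = 56
sqrt(Sxx*Syy) ≈ 89.409172
r = Sxy / sqrt(Sxx*Syy) = -8 / 89.409172 ≈ -0.089476

-0.0895


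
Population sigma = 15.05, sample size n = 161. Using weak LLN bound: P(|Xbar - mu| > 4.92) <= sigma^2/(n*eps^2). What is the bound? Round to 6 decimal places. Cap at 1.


bound = min(1, sigma^2/(n*eps^2))
sigma^2 = 15.05^2 = 226.5025
n*eps^2 = 161 * 4.92^2 = 161 * 24.2064 = 3897.2304
sigma^2/(n*eps^2) = 226.5025 / 3897.2304 ≈ 0.05811884

0.058119


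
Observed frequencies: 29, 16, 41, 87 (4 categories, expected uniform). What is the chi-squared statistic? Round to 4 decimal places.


chi2 = sum((O-E)^2/E), E = total/4
total = 173, E = 173/4 = 43.25
(29 - 43.25)^2 / 43.25 = 203.0625 / 43.25 = 3249/692 ≈ 4.695087
(16 - 43.25)^2 / 43.25 = 742.5625 / 43.25 = 11881/692 ≈ 17.169075
(41 - 43.25)^2 / 43.25 = 5.0625 / 43.25 = 81/692 ≈ 0.117052
(87 - 43.25)^2 / 43.25 = 1914.0625 / 43.25 = 30625/692 ≈ 44.255780
chi2 = 11459/173 ≈ 66.236994

66.2370


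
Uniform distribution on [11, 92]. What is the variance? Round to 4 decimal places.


Var = (b-a)^2 / 12
(b-a)^2 = (92 - 11)^2 = 6561
Var = 6561/12 = 546.75

546.7500


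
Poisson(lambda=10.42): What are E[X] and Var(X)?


E[X] = Var(X) = lambda = 10.42

10.42, 10.42


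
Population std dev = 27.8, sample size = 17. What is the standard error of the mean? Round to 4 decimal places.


SE = sigma / sqrt(n)
sqrt(17) ≈ 4.123106
SE = 27.8 / 4.123106 ≈ 6.742490

6.7425


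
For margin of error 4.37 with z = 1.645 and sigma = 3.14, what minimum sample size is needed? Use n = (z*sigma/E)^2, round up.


z*sigma/E = 1.645 * 3.14 / 4.37 ≈ 1.181991
(z*sigma/E)^2 ≈ 1.397102
round up: n = 2

2


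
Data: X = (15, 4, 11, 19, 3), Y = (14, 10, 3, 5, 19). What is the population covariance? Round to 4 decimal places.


Cov = (1/n)*sum((xi-xbar)(yi-ybar))
n = 5, xbar = 52/5 = 10.4, ybar = 51/5 = 10.2
sum((xi-xbar)(yi-ybar)) = -95.4
Cov = -95.4 / 5 = -19.08

-19.0800


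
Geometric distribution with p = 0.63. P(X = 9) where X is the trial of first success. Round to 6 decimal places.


P = (1-p)^(k-1) * p
(1-p)^(k-1) = 0.37^8 ≈ 0.0003512479
P = 0.0003512479 * 0.63 ≈ 0.0002212862

0.000221


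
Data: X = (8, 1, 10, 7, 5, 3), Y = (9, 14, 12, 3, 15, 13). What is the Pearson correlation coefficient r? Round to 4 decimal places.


r = sum((xi-xbar)(yi-ybar)) / sqrt(sum((xi-xbar)^2) * sum((yi-ybar)^2))
n = 6, xbar = 34/6 = 17/3 ≈ 5.666667, ybar = 66/6 = 11
Sxy = sum((xi-xbar)(yi-ybar)) = -33
Sxx = sum((xi-xbar)^2) = 166/3 ≈ 55.333333
Syy = sum((yi-ybar)^2) = 98
sqrt(Sxx*Syy) ≈ 73.638758
r = Sxy / sqrt(Sxx*Syy) = -33 / 73.638758 ≈ -0.448134

-0.4481


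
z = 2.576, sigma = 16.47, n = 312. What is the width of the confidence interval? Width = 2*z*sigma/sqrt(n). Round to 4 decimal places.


width = 2*z*sigma/sqrt(n)
2*z*sigma = 2 * 2.576 * 16.47 = 84.85344
sqrt(312) ≈ 17.663522
width = 84.85344 / 17.663522 ≈ 4.803880

4.8039


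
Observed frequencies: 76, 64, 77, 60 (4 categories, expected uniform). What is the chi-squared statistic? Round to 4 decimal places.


chi2 = sum((O-E)^2/E), E = total/4
total = 277, E = 277/4 = 69.25
(76 - 69.25)^2 / 69.25 = 45.5625 / 69.25 = 729/1108 ≈ 0.657942
(64 - 69.25)^2 / 69.25 = 27.5625 / 69.25 = 441/1108 ≈ 0.398014
(77 - 69.25)^2 / 69.25 = 60.0625 / 69.25 = 961/1108 ≈ 0.867329
(60 - 69.25)^2 / 69.25 = 85.5625 / 69.25 = 1369/1108 ≈ 1.235560
chi2 = 875/277 ≈ 3.158845

3.1588


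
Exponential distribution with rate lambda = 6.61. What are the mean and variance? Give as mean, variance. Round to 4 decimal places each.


mean = 1/lam, var = 1/lam^2
mean = 1 / 6.61 = 100/661 ≈ 0.151286
lam^2 = 6.61^2 = 43.6921
var = 1 / 43.6921 ≈ 0.022887

0.1513, 0.0229


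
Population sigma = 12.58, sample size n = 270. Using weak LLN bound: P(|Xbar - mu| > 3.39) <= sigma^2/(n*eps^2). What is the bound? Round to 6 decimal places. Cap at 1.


bound = min(1, sigma^2/(n*eps^2))
sigma^2 = 12.58^2 = 158.2564
n*eps^2 = 270 * 3.39^2 = 270 * 11.4921 = 3102.867
sigma^2/(n*eps^2) = 158.2564 / 3102.867 ≈ 0.05100328

0.051003


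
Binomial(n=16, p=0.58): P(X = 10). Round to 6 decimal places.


P = C(n,k) * p^k * (1-p)^(n-k)
C(16,10) = 8008
p^k = 0.58^10 ≈ 0.004308042
(1-p)^(n-k) = 0.42^6 ≈ 0.005489032
P = 8008 * 0.004308042 * 0.005489032 ≈ 0.189365

0.189365


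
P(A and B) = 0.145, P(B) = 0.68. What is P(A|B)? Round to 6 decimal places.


P(A|B) = P(A and B) / P(B) = 0.145 / 0.68 = 29/136 ≈ 0.21323529

0.213235


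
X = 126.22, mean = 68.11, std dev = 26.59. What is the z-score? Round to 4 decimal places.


z = (X - mu) / sigma
X - mu = 126.22 - 68.11 = 58.11
z = 58.11 / 26.59 = 5811/2659 ≈ 2.185408

2.1854


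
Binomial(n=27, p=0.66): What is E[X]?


E[X] = n*p = 27 * 0.66 = 17.82

17.82


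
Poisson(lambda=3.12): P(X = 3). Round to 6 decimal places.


P = e^(-lam) * lam^k / k!
e^(-3.12) ≈ 0.04415717
lam^k = 3.12^3 = 30.371328
k! = 3! = 6
P = 0.04415717 * 30.371328 / 6 ≈ 0.223519

0.223519


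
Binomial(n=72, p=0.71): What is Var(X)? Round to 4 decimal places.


Var = n*p*(1-p) = 72 * 0.71 * 0.29 = 14.8248

14.8248


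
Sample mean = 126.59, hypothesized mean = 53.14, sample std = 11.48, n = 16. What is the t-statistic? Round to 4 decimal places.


t = (xbar - mu0) / (s/sqrt(n))
xbar - mu0 = 126.59 - 53.14 = 73.45
sqrt(16) = 4
s/sqrt(n) = 11.48 / 4 = 2.87
t = 73.45 / 2.87 = 7345/287 ≈ 25.592334

25.5923


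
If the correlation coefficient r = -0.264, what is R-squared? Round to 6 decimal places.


R^2 = r^2 = (-0.264)^2 = 0.069696

0.069696


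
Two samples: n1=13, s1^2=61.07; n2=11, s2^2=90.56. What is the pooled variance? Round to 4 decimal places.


sp^2 = ((n1-1)*s1^2 + (n2-1)*s2^2)/(n1+n2-2)
(n1-1)*s1^2 = 12 * 61.07 = 732.84
(n2-1)*s2^2 = 10 * 90.56 = 905.6
numerator = 732.84 + 905.6 = 1638.44
n1+n2-2 = 22
sp^2 = 1638.44 / 22 = 40961/550 ≈ 74.474545

74.4745


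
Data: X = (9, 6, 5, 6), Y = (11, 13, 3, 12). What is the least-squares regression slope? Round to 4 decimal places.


b = sum((xi-xbar)(yi-ybar)) / sum((xi-xbar)^2)
n = 4, xbar = 26/4 = 6.5, ybar = 39/4 = 9.75
Sxy = sum((xi-xbar)(yi-ybar)) = 10.5
Sxx = sum((xi-xbar)^2) = 9
b = Sxy / Sxx = 7/6 ≈ 1.166667

1.1667


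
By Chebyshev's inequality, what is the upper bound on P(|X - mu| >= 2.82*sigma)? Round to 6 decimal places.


P <= 1/k^2
k^2 = 2.82^2 = 7.9524
1/k^2 = 1 / 7.9524 ≈ 0.12574820

0.125748


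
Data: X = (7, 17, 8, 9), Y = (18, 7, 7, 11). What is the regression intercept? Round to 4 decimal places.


a = ybar - b*xbar, where b = sum((xi-xbar)(yi-ybar)) / sum((xi-xbar)^2)
n = 4, xbar = 41/4 = 10.25, ybar = 43/4 = 10.75
Sxy = sum((xi-xbar)(yi-ybar)) = -40.75
Sxx = sum((xi-xbar)^2) = 62.75
b = Sxy / Sxx = -163/251 ≈ -0.649402
a = 10.75 - (-0.649402) * 10.25 = 4369/251 ≈ 17.406375

17.4064


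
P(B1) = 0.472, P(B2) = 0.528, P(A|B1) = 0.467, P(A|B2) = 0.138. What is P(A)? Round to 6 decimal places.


P(A) = P(A|B1)*P(B1) + P(A|B2)*P(B2)
P(A|B1)*P(B1) = 0.467 * 0.472 = 0.220424
P(A|B2)*P(B2) = 0.138 * 0.528 = 0.072864
P(A) = 0.220424 + 0.072864 = 0.293288

0.293288


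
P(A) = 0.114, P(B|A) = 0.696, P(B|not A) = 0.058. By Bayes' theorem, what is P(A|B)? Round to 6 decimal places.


P(A|B) = P(B|A)*P(A) / P(B), P(B) = P(B|A)*P(A) + P(B|not A)*P(not A)
P(B|A)*P(A) = 0.696 * 0.114 = 0.079344
P(B|not A)*P(not A) = 0.058 * 0.886 = 0.051388
P(B) = 0.079344 + 0.051388 = 0.130732
P(A|B) = 0.079344 / 0.130732 = 684/1127 ≈ 0.60692103

0.606921


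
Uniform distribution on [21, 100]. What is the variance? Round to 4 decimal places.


Var = (b-a)^2 / 12
(b-a)^2 = (100 - 21)^2 = 6241
Var = 6241/12 ≈ 520.083333

520.0833


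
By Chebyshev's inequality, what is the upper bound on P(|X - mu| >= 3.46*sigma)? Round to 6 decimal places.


P <= 1/k^2
k^2 = 3.46^2 = 11.9716
1/k^2 = 1 / 11.9716 ≈ 0.08353102

0.083531


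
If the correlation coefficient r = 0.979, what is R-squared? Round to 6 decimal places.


R^2 = r^2 = (0.979)^2 = 0.958441

0.958441


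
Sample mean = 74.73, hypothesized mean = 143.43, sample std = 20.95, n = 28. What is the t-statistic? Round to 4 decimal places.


t = (xbar - mu0) / (s/sqrt(n))
xbar - mu0 = 74.73 - 143.43 = -68.7
sqrt(28) ≈ 5.29150262
s/sqrt(n) = 20.95 / 5.29150262 ≈ 3.95917785
t = -68.7 / 3.95917785 ≈ -17.352087

-17.3521


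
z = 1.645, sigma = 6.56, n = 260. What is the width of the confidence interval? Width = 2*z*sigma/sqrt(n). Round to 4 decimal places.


width = 2*z*sigma/sqrt(n)
2*z*sigma = 2 * 1.645 * 6.56 = 21.5824
sqrt(260) ≈ 16.124515
width = 21.5824 / 16.124515 ≈ 1.338484

1.3385


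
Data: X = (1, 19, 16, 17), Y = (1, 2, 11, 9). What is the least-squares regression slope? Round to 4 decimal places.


b = sum((xi-xbar)(yi-ybar)) / sum((xi-xbar)^2)
n = 4, xbar = 53/4 = 13.25, ybar = 23/4 = 5.75
Sxy = sum((xi-xbar)(yi-ybar)) = 63.25
Sxx = sum((xi-xbar)^2) = 204.75
b = Sxy / Sxx = 253/819 ≈ 0.308913

0.3089


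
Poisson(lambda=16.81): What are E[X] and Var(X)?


E[X] = Var(X) = lambda = 16.81

16.81, 16.81


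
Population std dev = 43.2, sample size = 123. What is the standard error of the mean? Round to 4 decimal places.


SE = sigma / sqrt(n)
sqrt(123) ≈ 11.090537
SE = 43.2 / 11.090537 ≈ 3.895213

3.8952


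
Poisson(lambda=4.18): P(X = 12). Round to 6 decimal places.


P = e^(-lam) * lam^k / k!
e^(-4.18) ≈ 0.01529851
lam^k = 4.18^12 ≈ 28452169.107936
k! = 12! = 479001600
P = 0.01529851 * 28452169.107936 / 479001600 ≈ 0.000909

0.000909


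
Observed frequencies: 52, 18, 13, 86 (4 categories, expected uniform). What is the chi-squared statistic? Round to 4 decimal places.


chi2 = sum((O-E)^2/E), E = total/4
total = 169, E = 169/4 = 42.25
(52 - 42.25)^2 / 42.25 = 95.0625 / 42.25 = 2.25
(18 - 42.25)^2 / 42.25 = 588.0625 / 42.25 = 9409/676 ≈ 13.918639
(13 - 42.25)^2 / 42.25 = 855.5625 / 42.25 = 20.25
(86 - 42.25)^2 / 42.25 = 1914.0625 / 42.25 = 30625/676 ≈ 45.303254
chi2 = 13811/169 ≈ 81.721893

81.7219


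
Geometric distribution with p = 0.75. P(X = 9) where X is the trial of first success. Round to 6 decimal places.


P = (1-p)^(k-1) * p
(1-p)^(k-1) = 0.25^8 ≈ 0.00001525879
P = 0.00001525879 * 0.75 ≈ 0.00001144409

0.000011


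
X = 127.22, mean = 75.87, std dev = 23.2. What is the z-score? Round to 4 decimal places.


z = (X - mu) / sigma
X - mu = 127.22 - 75.87 = 51.35
z = 51.35 / 23.2 = 1027/464 ≈ 2.213362

2.2134


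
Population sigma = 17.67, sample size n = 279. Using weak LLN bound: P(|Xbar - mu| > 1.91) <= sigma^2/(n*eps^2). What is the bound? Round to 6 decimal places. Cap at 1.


bound = min(1, sigma^2/(n*eps^2))
sigma^2 = 17.67^2 = 312.2289
n*eps^2 = 279 * 1.91^2 = 279 * 3.6481 = 1017.8199
sigma^2/(n*eps^2) = 312.2289 / 1017.8199 ≈ 0.30676242

0.306762
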